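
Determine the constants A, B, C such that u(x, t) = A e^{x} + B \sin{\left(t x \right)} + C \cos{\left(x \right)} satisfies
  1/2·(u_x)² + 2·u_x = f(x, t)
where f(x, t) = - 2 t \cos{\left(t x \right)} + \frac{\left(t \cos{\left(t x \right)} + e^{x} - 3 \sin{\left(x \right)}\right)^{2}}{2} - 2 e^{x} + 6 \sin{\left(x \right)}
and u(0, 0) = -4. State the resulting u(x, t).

Substitute the ansatz u = A e^{x} + B \sin{\left(t x \right)} + C \cos{\left(x \right)} into the left-hand side.
Derivatives of the ansatz:
  u_x = A e^{x} + B t \cos{\left(t x \right)} - C \sin{\left(x \right)}
Term by term:
  1/2·(u_x)² = \frac{A^{2} e^{2 x}}{2} + A B t e^{x} \cos{\left(t x \right)} - A C e^{x} \sin{\left(x \right)} + \frac{B^{2} t^{2} \cos^{2}{\left(t x \right)}}{2} - B C t \sin{\left(x \right)} \cos{\left(t x \right)} + \frac{C^{2} \sin^{2}{\left(x \right)}}{2}
  2·u_x = 2 A e^{x} + 2 B t \cos{\left(t x \right)} - 2 C \sin{\left(x \right)}
So the left-hand side equals
  \frac{A^{2} e^{2 x}}{2} + A B t e^{x} \cos{\left(t x \right)} - A C e^{x} \sin{\left(x \right)} + 2 A e^{x} + \frac{B^{2} t^{2} \cos^{2}{\left(t x \right)}}{2} - B C t \sin{\left(x \right)} \cos{\left(t x \right)} + 2 B t \cos{\left(t x \right)} + \frac{C^{2} \sin^{2}{\left(x \right)}}{2} - 2 C \sin{\left(x \right)}
This must equal f(x, t) identically; expanded, f = \frac{t^{2} \cos^{2}{\left(t x \right)}}{2} + t e^{x} \cos{\left(t x \right)} - 3 t \sin{\left(x \right)} \cos{\left(t x \right)} - 2 t \cos{\left(t x \right)} + \frac{e^{2 x}}{2} - 3 e^{x} \sin{\left(x \right)} - 2 e^{x} + \frac{9 \sin^{2}{\left(x \right)}}{2} + 6 \sin{\left(x \right)}.
Matching coefficients of the independent functions:
  [t \cos{\left(t x \right)}]:  2 B = -2
  [t^{2} \cos^{2}{\left(t x \right)}]:  \frac{B^{2}}{2} = \frac{1}{2}
  [e^{x} \sin{\left(x \right)}]:  - A C = -3
  [t e^{x} \cos{\left(t x \right)}]:  A B = 1
  [t \sin{\left(x \right)} \cos{\left(t x \right)}]:  - B C = -3
  [e^{x}]:  2 A = -2
  [e^{2 x}]:  \frac{A^{2}}{2} = \frac{1}{2}
  [\sin{\left(x \right)}]:  - 2 C = 6
  [\sin^{2}{\left(x \right)}]:  \frac{C^{2}}{2} = \frac{9}{2}
Solving: A = -1, B = -1, C = -3.
Check against the point condition:
  u(0, 0) = -4  ⟹  A + C = -4  ✓
Hence u(x, t) = - e^{x} - \sin{\left(t x \right)} - 3 \cos{\left(x \right)}.

Answer: u(x, t) = - e^{x} - \sin{\left(t x \right)} - 3 \cos{\left(x \right)}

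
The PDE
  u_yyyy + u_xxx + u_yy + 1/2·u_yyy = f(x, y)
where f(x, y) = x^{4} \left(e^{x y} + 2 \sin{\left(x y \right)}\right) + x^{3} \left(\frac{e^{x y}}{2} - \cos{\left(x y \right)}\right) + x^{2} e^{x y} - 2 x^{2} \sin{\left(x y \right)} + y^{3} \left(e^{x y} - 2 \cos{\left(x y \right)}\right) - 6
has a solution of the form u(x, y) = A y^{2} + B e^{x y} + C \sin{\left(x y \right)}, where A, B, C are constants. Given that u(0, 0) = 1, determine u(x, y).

Answer: u(x, y) = - 3 y^{2} + e^{x y} + 2 \sin{\left(x y \right)}

Derivation:
Substitute the ansatz u = A y^{2} + B e^{x y} + C \sin{\left(x y \right)} into the left-hand side.
Derivatives of the ansatz:
  u_yyyy = B x^{4} e^{x y} + C x^{4} \sin{\left(x y \right)}
  u_xxx = B y^{3} e^{x y} - C y^{3} \cos{\left(x y \right)}
  u_yy = 2 A + B x^{2} e^{x y} - C x^{2} \sin{\left(x y \right)}
  u_yyy = B x^{3} e^{x y} - C x^{3} \cos{\left(x y \right)}
Term by term:
  u_yyyy = B x^{4} e^{x y} + C x^{4} \sin{\left(x y \right)}
  u_xxx = B y^{3} e^{x y} - C y^{3} \cos{\left(x y \right)}
  u_yy = 2 A + B x^{2} e^{x y} - C x^{2} \sin{\left(x y \right)}
  1/2·u_yyy = \frac{B x^{3} e^{x y}}{2} - \frac{C x^{3} \cos{\left(x y \right)}}{2}
So the left-hand side equals
  2 A + B x^{4} e^{x y} + \frac{B x^{3} e^{x y}}{2} + B x^{2} e^{x y} + B y^{3} e^{x y} + C x^{4} \sin{\left(x y \right)} - \frac{C x^{3} \cos{\left(x y \right)}}{2} - C x^{2} \sin{\left(x y \right)} - C y^{3} \cos{\left(x y \right)}
This must equal f(x, y) identically; expanded, f = x^{4} e^{x y} + 2 x^{4} \sin{\left(x y \right)} + \frac{x^{3} e^{x y}}{2} - x^{3} \cos{\left(x y \right)} + x^{2} e^{x y} - 2 x^{2} \sin{\left(x y \right)} + y^{3} e^{x y} - 2 y^{3} \cos{\left(x y \right)} - 6.
Matching coefficients of the independent functions:
  [constant term]:  2 A = -6
  [x^{2} e^{x y}, x^{4} e^{x y}, y^{3} e^{x y}]:  B = 1
  [x^{2} \sin{\left(x y \right)}, y^{3} \cos{\left(x y \right)}]:  - C = -2
  [x^{3} e^{x y}]:  \frac{B}{2} = \frac{1}{2}
  [x^{3} \cos{\left(x y \right)}]:  - \frac{C}{2} = -1
  [x^{4} \sin{\left(x y \right)}]:  C = 2
Solving: A = -3, B = 1, C = 2.
Check against the point condition:
  u(0, 0) = 1  ⟹  B = 1  ✓
Hence u(x, y) = - 3 y^{2} + e^{x y} + 2 \sin{\left(x y \right)}.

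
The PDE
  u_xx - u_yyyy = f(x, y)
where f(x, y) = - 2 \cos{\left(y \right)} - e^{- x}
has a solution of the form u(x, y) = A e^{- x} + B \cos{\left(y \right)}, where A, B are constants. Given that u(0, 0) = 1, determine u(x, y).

Substitute the ansatz u = A e^{- x} + B \cos{\left(y \right)} into the left-hand side.
Derivatives of the ansatz:
  u_xx = A e^{- x}
  u_yyyy = B \cos{\left(y \right)}
Term by term:
  u_xx = A e^{- x}
  -u_yyyy = - B \cos{\left(y \right)}
So the left-hand side equals
  A e^{- x} - B \cos{\left(y \right)}
This must equal f(x, y) = - 2 \cos{\left(y \right)} - e^{- x} identically.
Matching coefficients of the independent functions:
  [e^{- x}]:  A = -1
  [\cos{\left(y \right)}]:  - B = -2
Solving: A = -1, B = 2.
Check against the point condition:
  u(0, 0) = 1  ⟹  A + B = 1  ✓
Hence u(x, y) = 2 \cos{\left(y \right)} - e^{- x}.

Answer: u(x, y) = 2 \cos{\left(y \right)} - e^{- x}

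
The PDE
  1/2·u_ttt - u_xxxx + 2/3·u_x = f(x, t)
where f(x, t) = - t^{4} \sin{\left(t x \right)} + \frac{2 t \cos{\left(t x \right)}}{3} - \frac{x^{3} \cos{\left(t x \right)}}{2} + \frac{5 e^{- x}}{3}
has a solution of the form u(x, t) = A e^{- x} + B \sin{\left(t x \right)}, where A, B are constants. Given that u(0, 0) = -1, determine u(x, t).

Answer: u(x, t) = \sin{\left(t x \right)} - e^{- x}

Derivation:
Substitute the ansatz u = A e^{- x} + B \sin{\left(t x \right)} into the left-hand side.
Derivatives of the ansatz:
  u_ttt = - B x^{3} \cos{\left(t x \right)}
  u_xxxx = A e^{- x} + B t^{4} \sin{\left(t x \right)}
  u_x = - A e^{- x} + B t \cos{\left(t x \right)}
Term by term:
  1/2·u_ttt = - \frac{B x^{3} \cos{\left(t x \right)}}{2}
  -u_xxxx = - A e^{- x} - B t^{4} \sin{\left(t x \right)}
  2/3·u_x = - \frac{2 A e^{- x}}{3} + \frac{2 B t \cos{\left(t x \right)}}{3}
So the left-hand side equals
  - \frac{5 A e^{- x}}{3} - B t^{4} \sin{\left(t x \right)} + \frac{2 B t \cos{\left(t x \right)}}{3} - \frac{B x^{3} \cos{\left(t x \right)}}{2}
This must equal f(x, t) = - t^{4} \sin{\left(t x \right)} + \frac{2 t \cos{\left(t x \right)}}{3} - \frac{x^{3} \cos{\left(t x \right)}}{2} + \frac{5 e^{- x}}{3} identically.
Matching coefficients of the independent functions:
  [t \cos{\left(t x \right)}]:  \frac{2 B}{3} = \frac{2}{3}
  [t^{4} \sin{\left(t x \right)}]:  - B = -1
  [x^{3} \cos{\left(t x \right)}]:  - \frac{B}{2} = - \frac{1}{2}
  [e^{- x}]:  - \frac{5 A}{3} = \frac{5}{3}
Solving: A = -1, B = 1.
Check against the point condition:
  u(0, 0) = -1  ⟹  A = -1  ✓
Hence u(x, t) = \sin{\left(t x \right)} - e^{- x}.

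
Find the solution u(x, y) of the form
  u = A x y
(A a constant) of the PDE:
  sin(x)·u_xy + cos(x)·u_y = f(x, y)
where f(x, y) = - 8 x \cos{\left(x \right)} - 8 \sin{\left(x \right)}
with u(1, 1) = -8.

Substitute the ansatz u = A x y into the left-hand side.
Derivatives of the ansatz:
  u_xy = A
  u_y = A x
Term by term:
  sin(x)·u_xy = A \sin{\left(x \right)}
  cos(x)·u_y = A x \cos{\left(x \right)}
So the left-hand side equals
  A x \cos{\left(x \right)} + A \sin{\left(x \right)}
This must equal f(x, y) = - 8 x \cos{\left(x \right)} - 8 \sin{\left(x \right)} identically.
Matching coefficients of the independent functions:
  [x \cos{\left(x \right)}, \sin{\left(x \right)}]:  A = -8
Solving: A = -8.
Check against the point condition:
  u(1, 1) = -8  ⟹  A = -8  ✓
Hence u(x, y) = - 8 x y.

Answer: u(x, y) = - 8 x y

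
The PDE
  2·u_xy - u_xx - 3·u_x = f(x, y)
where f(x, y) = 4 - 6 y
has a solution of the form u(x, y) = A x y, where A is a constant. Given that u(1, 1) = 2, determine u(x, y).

Substitute the ansatz u = A x y into the left-hand side.
Derivatives of the ansatz:
  u_xy = A
  u_xx = 0
  u_x = A y
Term by term:
  2·u_xy = 2 A
  -u_xx = 0
  -3·u_x = - 3 A y
So the left-hand side equals
  - 3 A y + 2 A
This must equal f(x, y) = 4 - 6 y identically.
Matching coefficients of the independent functions:
  [constant term]:  2 A = 4
  [y]:  - 3 A = -6
Solving: A = 2.
Check against the point condition:
  u(1, 1) = 2  ⟹  A = 2  ✓
Hence u(x, y) = 2 x y.

Answer: u(x, y) = 2 x y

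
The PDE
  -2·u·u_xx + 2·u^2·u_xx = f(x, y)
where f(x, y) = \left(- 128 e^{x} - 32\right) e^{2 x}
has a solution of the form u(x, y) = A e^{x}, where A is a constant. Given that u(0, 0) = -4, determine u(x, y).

Answer: u(x, y) = - 4 e^{x}

Derivation:
Substitute the ansatz u = A e^{x} into the left-hand side.
Derivatives of the ansatz:
  u_xx = A e^{x}
Term by term:
  -2·u·u_xx = - 2 A^{2} e^{2 x}
  2·u^2·u_xx = 2 A^{3} e^{3 x}
So the left-hand side equals
  2 A^{3} e^{3 x} - 2 A^{2} e^{2 x}
This must equal f(x, y) = \left(- 128 e^{x} - 32\right) e^{2 x} identically.
Matching coefficients of the independent functions:
  [e^{2 x}]:  - 2 A^{2} = -32
  [e^{3 x}]:  2 A^{3} = -128
Solving: A = -4.
Check against the point condition:
  u(0, 0) = -4  ⟹  A = -4  ✓
Hence u(x, y) = - 4 e^{x}.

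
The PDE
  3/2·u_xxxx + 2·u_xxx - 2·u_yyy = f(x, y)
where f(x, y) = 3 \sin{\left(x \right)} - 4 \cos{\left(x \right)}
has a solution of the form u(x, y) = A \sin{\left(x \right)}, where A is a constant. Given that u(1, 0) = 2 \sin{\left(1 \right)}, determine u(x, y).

Substitute the ansatz u = A \sin{\left(x \right)} into the left-hand side.
Derivatives of the ansatz:
  u_xxxx = A \sin{\left(x \right)}
  u_xxx = - A \cos{\left(x \right)}
  u_yyy = 0
Term by term:
  3/2·u_xxxx = \frac{3 A \sin{\left(x \right)}}{2}
  2·u_xxx = - 2 A \cos{\left(x \right)}
  -2·u_yyy = 0
So the left-hand side equals
  \frac{3 A \sin{\left(x \right)}}{2} - 2 A \cos{\left(x \right)}
This must equal f(x, y) = 3 \sin{\left(x \right)} - 4 \cos{\left(x \right)} identically.
Matching coefficients of the independent functions:
  [\sin{\left(x \right)}]:  \frac{3 A}{2} = 3
  [\cos{\left(x \right)}]:  - 2 A = -4
Solving: A = 2.
Check against the point condition:
  u(1, 0) = 2 \sin{\left(1 \right)}  ⟹  A \sin{\left(1 \right)} = 2 \sin{\left(1 \right)}  ✓
Hence u(x, y) = 2 \sin{\left(x \right)}.

Answer: u(x, y) = 2 \sin{\left(x \right)}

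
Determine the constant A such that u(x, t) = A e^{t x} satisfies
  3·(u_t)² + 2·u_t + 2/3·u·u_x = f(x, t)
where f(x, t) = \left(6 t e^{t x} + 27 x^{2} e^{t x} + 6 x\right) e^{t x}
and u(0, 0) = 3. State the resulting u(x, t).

Answer: u(x, t) = 3 e^{t x}

Derivation:
Substitute the ansatz u = A e^{t x} into the left-hand side.
Derivatives of the ansatz:
  u_t = A x e^{t x}
  u_x = A t e^{t x}
Term by term:
  3·(u_t)² = 3 A^{2} x^{2} e^{2 t x}
  2·u_t = 2 A x e^{t x}
  2/3·u·u_x = \frac{2 A^{2} t e^{2 t x}}{3}
So the left-hand side equals
  \frac{2 A^{2} t e^{2 t x}}{3} + 3 A^{2} x^{2} e^{2 t x} + 2 A x e^{t x}
This must equal f(x, t) identically; expanded, f = 6 t e^{2 t x} + 27 x^{2} e^{2 t x} + 6 x e^{t x}.
Matching coefficients of the independent functions:
  [t e^{2 t x}]:  \frac{2 A^{2}}{3} = 6
  [x e^{t x}]:  2 A = 6
  [x^{2} e^{2 t x}]:  3 A^{2} = 27
Solving: A = 3.
Check against the point condition:
  u(0, 0) = 3  ⟹  A = 3  ✓
Hence u(x, t) = 3 e^{t x}.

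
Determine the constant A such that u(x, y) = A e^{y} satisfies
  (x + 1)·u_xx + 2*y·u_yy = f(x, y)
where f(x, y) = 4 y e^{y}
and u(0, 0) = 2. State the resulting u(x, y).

Substitute the ansatz u = A e^{y} into the left-hand side.
Derivatives of the ansatz:
  u_xx = 0
  u_yy = A e^{y}
Term by term:
  (x + 1)·u_xx = 0
  2*y·u_yy = 2 A y e^{y}
So the left-hand side equals
  2 A y e^{y}
This must equal f(x, y) = 4 y e^{y} identically.
Matching coefficients of the independent functions:
  [y e^{y}]:  2 A = 4
Solving: A = 2.
Check against the point condition:
  u(0, 0) = 2  ⟹  A = 2  ✓
Hence u(x, y) = 2 e^{y}.

Answer: u(x, y) = 2 e^{y}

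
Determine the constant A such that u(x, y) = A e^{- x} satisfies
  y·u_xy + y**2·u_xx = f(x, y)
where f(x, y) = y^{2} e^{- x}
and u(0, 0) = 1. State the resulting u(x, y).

Substitute the ansatz u = A e^{- x} into the left-hand side.
Derivatives of the ansatz:
  u_xy = 0
  u_xx = A e^{- x}
Term by term:
  y·u_xy = 0
  y**2·u_xx = A y^{2} e^{- x}
So the left-hand side equals
  A y^{2} e^{- x}
This must equal f(x, y) = y^{2} e^{- x} identically.
Matching coefficients of the independent functions:
  [y^{2} e^{- x}]:  A = 1
Solving: A = 1.
Check against the point condition:
  u(0, 0) = 1  ⟹  A = 1  ✓
Hence u(x, y) = e^{- x}.

Answer: u(x, y) = e^{- x}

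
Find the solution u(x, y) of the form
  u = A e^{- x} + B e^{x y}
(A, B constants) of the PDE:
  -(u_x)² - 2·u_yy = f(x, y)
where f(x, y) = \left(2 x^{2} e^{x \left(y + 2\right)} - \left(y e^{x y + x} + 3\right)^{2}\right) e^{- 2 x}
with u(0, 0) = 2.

Answer: u(x, y) = - e^{x y} + 3 e^{- x}

Derivation:
Substitute the ansatz u = A e^{- x} + B e^{x y} into the left-hand side.
Derivatives of the ansatz:
  u_x = - A e^{- x} + B y e^{x y}
  u_yy = B x^{2} e^{x y}
Term by term:
  -(u_x)² = - A^{2} e^{- 2 x} + 2 A B y e^{- x} e^{x y} - B^{2} y^{2} e^{2 x y}
  -2·u_yy = - 2 B x^{2} e^{x y}
So the left-hand side equals
  - A^{2} e^{- 2 x} + 2 A B y e^{- x} e^{x y} - B^{2} y^{2} e^{2 x y} - 2 B x^{2} e^{x y}
This must equal f(x, y) identically; expanded, f = 2 x^{2} e^{x y} - y^{2} e^{2 x y} - 6 y e^{- x} e^{x y} - 9 e^{- 2 x}.
Matching coefficients of the independent functions:
  [x^{2} e^{x y}]:  - 2 B = 2
  [y^{2} e^{2 x y}]:  - B^{2} = -1
  [y e^{- x} e^{x y}]:  2 A B = -6
  [e^{- 2 x}]:  - A^{2} = -9
Solving: A = 3, B = -1.
Check against the point condition:
  u(0, 0) = 2  ⟹  A + B = 2  ✓
Hence u(x, y) = - e^{x y} + 3 e^{- x}.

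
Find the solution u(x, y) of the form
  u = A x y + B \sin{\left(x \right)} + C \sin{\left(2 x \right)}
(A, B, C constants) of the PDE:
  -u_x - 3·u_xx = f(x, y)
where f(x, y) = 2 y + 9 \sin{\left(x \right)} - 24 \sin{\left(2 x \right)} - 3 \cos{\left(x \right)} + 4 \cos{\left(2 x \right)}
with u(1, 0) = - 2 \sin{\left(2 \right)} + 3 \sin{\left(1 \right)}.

Substitute the ansatz u = A x y + B \sin{\left(x \right)} + C \sin{\left(2 x \right)} into the left-hand side.
Derivatives of the ansatz:
  u_x = A y + B \cos{\left(x \right)} + 2 C \cos{\left(2 x \right)}
  u_xx = - B \sin{\left(x \right)} - 4 C \sin{\left(2 x \right)}
Term by term:
  -u_x = - A y - B \cos{\left(x \right)} - 2 C \cos{\left(2 x \right)}
  -3·u_xx = 3 B \sin{\left(x \right)} + 12 C \sin{\left(2 x \right)}
So the left-hand side equals
  - A y + 3 B \sin{\left(x \right)} - B \cos{\left(x \right)} + 12 C \sin{\left(2 x \right)} - 2 C \cos{\left(2 x \right)}
This must equal f(x, y) = 2 y + 9 \sin{\left(x \right)} - 24 \sin{\left(2 x \right)} - 3 \cos{\left(x \right)} + 4 \cos{\left(2 x \right)} identically.
Matching coefficients of the independent functions:
  [y]:  - A = 2
  [\sin{\left(x \right)}]:  3 B = 9
  [\sin{\left(2 x \right)}]:  12 C = -24
  [\cos{\left(x \right)}]:  - B = -3
  [\cos{\left(2 x \right)}]:  - 2 C = 4
Solving: A = -2, B = 3, C = -2.
Check against the point condition:
  u(1, 0) = - 2 \sin{\left(2 \right)} + 3 \sin{\left(1 \right)}  ⟹  B \sin{\left(1 \right)} + C \sin{\left(2 \right)} = - 2 \sin{\left(2 \right)} + 3 \sin{\left(1 \right)}  ✓
Hence u(x, y) = - 2 x y + 3 \sin{\left(x \right)} - 2 \sin{\left(2 x \right)}.

Answer: u(x, y) = - 2 x y + 3 \sin{\left(x \right)} - 2 \sin{\left(2 x \right)}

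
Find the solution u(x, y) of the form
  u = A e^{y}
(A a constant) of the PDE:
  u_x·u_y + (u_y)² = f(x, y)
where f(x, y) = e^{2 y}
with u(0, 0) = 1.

Answer: u(x, y) = e^{y}

Derivation:
Substitute the ansatz u = A e^{y} into the left-hand side.
Derivatives of the ansatz:
  u_x = 0
  u_y = A e^{y}
Term by term:
  u_x·u_y = 0
  (u_y)² = A^{2} e^{2 y}
So the left-hand side equals
  A^{2} e^{2 y}
This must equal f(x, y) = e^{2 y} identically.
Matching coefficients of the independent functions:
  [e^{2 y}]:  A^{2} = 1
These equations allow (A) = (-1) or (1).
Impose the point condition(s):
  u(0, 0) = 1  ⟹  A = 1
Only A = 1 satisfies everything.
Hence u(x, y) = e^{y}.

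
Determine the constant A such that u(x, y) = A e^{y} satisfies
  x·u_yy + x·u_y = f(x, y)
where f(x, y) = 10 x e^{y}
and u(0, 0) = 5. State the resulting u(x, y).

Substitute the ansatz u = A e^{y} into the left-hand side.
Derivatives of the ansatz:
  u_yy = A e^{y}
  u_y = A e^{y}
Term by term:
  x·u_yy = A x e^{y}
  x·u_y = A x e^{y}
So the left-hand side equals
  2 A x e^{y}
This must equal f(x, y) = 10 x e^{y} identically.
Matching coefficients of the independent functions:
  [x e^{y}]:  2 A = 10
Solving: A = 5.
Check against the point condition:
  u(0, 0) = 5  ⟹  A = 5  ✓
Hence u(x, y) = 5 e^{y}.

Answer: u(x, y) = 5 e^{y}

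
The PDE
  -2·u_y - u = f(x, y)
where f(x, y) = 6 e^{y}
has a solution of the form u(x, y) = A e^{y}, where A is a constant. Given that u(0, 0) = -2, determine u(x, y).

Substitute the ansatz u = A e^{y} into the left-hand side.
Derivatives of the ansatz:
  u_y = A e^{y}
Term by term:
  -2·u_y = - 2 A e^{y}
  -u = - A e^{y}
So the left-hand side equals
  - 3 A e^{y}
This must equal f(x, y) = 6 e^{y} identically.
Matching coefficients of the independent functions:
  [e^{y}]:  - 3 A = 6
Solving: A = -2.
Check against the point condition:
  u(0, 0) = -2  ⟹  A = -2  ✓
Hence u(x, y) = - 2 e^{y}.

Answer: u(x, y) = - 2 e^{y}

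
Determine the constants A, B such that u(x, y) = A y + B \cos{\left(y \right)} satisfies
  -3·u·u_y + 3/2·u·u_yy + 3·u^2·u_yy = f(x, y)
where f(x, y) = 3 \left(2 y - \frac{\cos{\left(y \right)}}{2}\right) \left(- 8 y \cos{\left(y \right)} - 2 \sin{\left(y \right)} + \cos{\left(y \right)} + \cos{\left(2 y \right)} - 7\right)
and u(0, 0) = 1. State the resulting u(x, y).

Substitute the ansatz u = A y + B \cos{\left(y \right)} into the left-hand side.
Derivatives of the ansatz:
  u_y = A - B \sin{\left(y \right)}
  u_yy = - B \cos{\left(y \right)}
Term by term:
  -3·u·u_y = - 3 A^{2} y + 3 A B y \sin{\left(y \right)} - 3 A B \cos{\left(y \right)} + 3 B^{2} \sin{\left(y \right)} \cos{\left(y \right)}
  3/2·u·u_yy = - \frac{3 A B y \cos{\left(y \right)}}{2} - \frac{3 B^{2} \cos^{2}{\left(y \right)}}{2}
  3·u^2·u_yy = - 3 A^{2} B y^{2} \cos{\left(y \right)} - 6 A B^{2} y \cos^{2}{\left(y \right)} - 3 B^{3} \cos^{3}{\left(y \right)}
So the left-hand side equals
  - 3 A^{2} B y^{2} \cos{\left(y \right)} - 3 A^{2} y - 6 A B^{2} y \cos^{2}{\left(y \right)} + 3 A B y \sin{\left(y \right)} - \frac{3 A B y \cos{\left(y \right)}}{2} - 3 A B \cos{\left(y \right)} - 3 B^{3} \cos^{3}{\left(y \right)} + 3 B^{2} \sin{\left(y \right)} \cos{\left(y \right)} - \frac{3 B^{2} \cos^{2}{\left(y \right)}}{2}
This must equal f(x, y) identically; expanded, f = - 48 y^{2} \cos{\left(y \right)} - 12 y \sin{\left(y \right)} + 24 y \cos^{2}{\left(y \right)} + 6 y \cos{\left(y \right)} - 48 y + 3 \sin{\left(y \right)} \cos{\left(y \right)} - 3 \cos^{3}{\left(y \right)} - \frac{3 \cos^{2}{\left(y \right)}}{2} + 12 \cos{\left(y \right)}.
Matching coefficients of the independent functions:
  [y]:  - 3 A^{2} = -48
  [y \sin{\left(y \right)}]:  3 A B = -12
  [y \cos{\left(y \right)}]:  - \frac{3 A B}{2} = 6
  [y \cos^{2}{\left(y \right)}]:  - 6 A B^{2} = 24
  [y^{2} \cos{\left(y \right)}]:  - 3 A^{2} B = -48
  [\sin{\left(y \right)} \cos{\left(y \right)}]:  3 B^{2} = 3
  [\cos{\left(y \right)}]:  - 3 A B = 12
  [\cos^{2}{\left(y \right)}]:  - \frac{3 B^{2}}{2} = - \frac{3}{2}
  [\cos^{3}{\left(y \right)}]:  - 3 B^{3} = -3
Solving: A = -4, B = 1.
Check against the point condition:
  u(0, 0) = 1  ⟹  B = 1  ✓
Hence u(x, y) = - 4 y + \cos{\left(y \right)}.

Answer: u(x, y) = - 4 y + \cos{\left(y \right)}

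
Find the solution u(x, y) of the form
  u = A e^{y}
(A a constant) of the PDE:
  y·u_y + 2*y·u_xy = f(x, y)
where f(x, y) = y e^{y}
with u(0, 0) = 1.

Substitute the ansatz u = A e^{y} into the left-hand side.
Derivatives of the ansatz:
  u_y = A e^{y}
  u_xy = 0
Term by term:
  y·u_y = A y e^{y}
  2*y·u_xy = 0
So the left-hand side equals
  A y e^{y}
This must equal f(x, y) = y e^{y} identically.
Matching coefficients of the independent functions:
  [y e^{y}]:  A = 1
Solving: A = 1.
Check against the point condition:
  u(0, 0) = 1  ⟹  A = 1  ✓
Hence u(x, y) = e^{y}.

Answer: u(x, y) = e^{y}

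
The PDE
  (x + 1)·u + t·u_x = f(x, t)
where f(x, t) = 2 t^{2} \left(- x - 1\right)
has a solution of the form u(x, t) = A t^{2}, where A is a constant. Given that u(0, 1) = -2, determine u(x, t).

Answer: u(x, t) = - 2 t^{2}

Derivation:
Substitute the ansatz u = A t^{2} into the left-hand side.
Derivatives of the ansatz:
  u_x = 0
Term by term:
  (x + 1)·u = A t^{2} x + A t^{2}
  t·u_x = 0
So the left-hand side equals
  A t^{2} x + A t^{2}
This must equal f(x, t) identically; expanded, f = - 2 t^{2} x - 2 t^{2}.
Matching coefficients of the independent functions:
  [t^{2}, t^{2} x]:  A = -2
Solving: A = -2.
Check against the point condition:
  u(0, 1) = -2  ⟹  A = -2  ✓
Hence u(x, t) = - 2 t^{2}.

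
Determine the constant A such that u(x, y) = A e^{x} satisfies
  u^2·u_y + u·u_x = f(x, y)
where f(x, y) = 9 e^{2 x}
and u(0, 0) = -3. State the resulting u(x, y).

Substitute the ansatz u = A e^{x} into the left-hand side.
Derivatives of the ansatz:
  u_y = 0
  u_x = A e^{x}
Term by term:
  u^2·u_y = 0
  u·u_x = A^{2} e^{2 x}
So the left-hand side equals
  A^{2} e^{2 x}
This must equal f(x, y) = 9 e^{2 x} identically.
Matching coefficients of the independent functions:
  [e^{2 x}]:  A^{2} = 9
These equations allow (A) = (-3) or (3).
Impose the point condition(s):
  u(0, 0) = -3  ⟹  A = -3
Only A = -3 satisfies everything.
Hence u(x, y) = - 3 e^{x}.

Answer: u(x, y) = - 3 e^{x}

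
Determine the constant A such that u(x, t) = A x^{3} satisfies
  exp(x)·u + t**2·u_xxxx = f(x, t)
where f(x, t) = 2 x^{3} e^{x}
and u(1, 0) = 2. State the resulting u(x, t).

Substitute the ansatz u = A x^{3} into the left-hand side.
Derivatives of the ansatz:
  u_xxxx = 0
Term by term:
  exp(x)·u = A x^{3} e^{x}
  t**2·u_xxxx = 0
So the left-hand side equals
  A x^{3} e^{x}
This must equal f(x, t) = 2 x^{3} e^{x} identically.
Matching coefficients of the independent functions:
  [x^{3} e^{x}]:  A = 2
Solving: A = 2.
Check against the point condition:
  u(1, 0) = 2  ⟹  A = 2  ✓
Hence u(x, t) = 2 x^{3}.

Answer: u(x, t) = 2 x^{3}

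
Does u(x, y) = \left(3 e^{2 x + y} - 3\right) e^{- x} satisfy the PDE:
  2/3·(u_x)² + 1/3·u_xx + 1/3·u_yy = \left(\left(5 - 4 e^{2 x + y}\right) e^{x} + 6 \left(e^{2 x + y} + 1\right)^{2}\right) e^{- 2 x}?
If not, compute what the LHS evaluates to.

Evaluate each term of the left-hand side for u = \left(3 e^{2 x + y} - 3\right) e^{- x}.
Derivatives:
  u_x = 3 e^{x} e^{y} + 3 e^{- x}
  u_xx = 3 e^{x} e^{y} - 3 e^{- x}
  u_yy = 3 e^{x} e^{y}
Terms:
  2/3·(u_x)² = 6 \left(e^{2 x + y} + 1\right)^{2} e^{- 2 x}
  1/3·u_xx = \left(e^{2 x + y} - 1\right) e^{- x}
  1/3·u_yy = e^{x + y}
Sum: LHS = \left(6 \left(e^{2 x + y} + 1\right)^{2} + \left(2 e^{2 x + y} - 1\right) e^{x}\right) e^{- 2 x}
Given right-hand side: \left(\left(5 - 4 e^{2 x + y}\right) e^{x} + 6 \left(e^{2 x + y} + 1\right)^{2}\right) e^{- 2 x}. Difference LHS − RHS = \left(6 e^{2 x + y} - 6\right) e^{- x} ≠ 0, so u is not a solution.

Answer: No, the LHS evaluates to \left(6 \left(e^{2 x + y} + 1\right)^{2} + \left(2 e^{2 x + y} - 1\right) e^{x}\right) e^{- 2 x}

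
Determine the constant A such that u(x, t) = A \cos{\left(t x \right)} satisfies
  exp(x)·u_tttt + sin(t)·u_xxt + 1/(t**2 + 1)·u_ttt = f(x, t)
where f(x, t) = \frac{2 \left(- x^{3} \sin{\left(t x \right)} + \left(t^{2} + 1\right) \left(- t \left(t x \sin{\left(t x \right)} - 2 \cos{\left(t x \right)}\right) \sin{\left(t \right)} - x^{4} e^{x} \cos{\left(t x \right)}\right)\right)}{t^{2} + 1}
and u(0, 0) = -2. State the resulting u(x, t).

Substitute the ansatz u = A \cos{\left(t x \right)} into the left-hand side.
Derivatives of the ansatz:
  u_tttt = A x^{4} \cos{\left(t x \right)}
  u_xxt = A t^{2} x \sin{\left(t x \right)} - 2 A t \cos{\left(t x \right)}
  u_ttt = A x^{3} \sin{\left(t x \right)}
Term by term:
  exp(x)·u_tttt = A x^{4} e^{x} \cos{\left(t x \right)}
  sin(t)·u_xxt = A t^{2} x \sin{\left(t \right)} \sin{\left(t x \right)} - 2 A t \sin{\left(t \right)} \cos{\left(t x \right)}
  1/(t**2 + 1)·u_ttt = \frac{A x^{3} \sin{\left(t x \right)}}{t^{2} + 1}
So the left-hand side equals
  A t^{2} x \sin{\left(t \right)} \sin{\left(t x \right)} - 2 A t \sin{\left(t \right)} \cos{\left(t x \right)} + A x^{4} e^{x} \cos{\left(t x \right)} + \frac{A x^{3} \sin{\left(t x \right)}}{t^{2} + 1}
This must equal f(x, t) identically; expanded, f = - 2 t^{2} x \sin{\left(t \right)} \sin{\left(t x \right)} + 4 t \sin{\left(t \right)} \cos{\left(t x \right)} - 2 x^{4} e^{x} \cos{\left(t x \right)} - \frac{2 x^{3} \sin{\left(t x \right)}}{t^{2} + 1}.
Matching coefficients of the independent functions:
  [t \sin{\left(t \right)} \cos{\left(t x \right)}]:  - 2 A = 4
  [\frac{x^{3} \sin{\left(t x \right)}}{t^{2} + 1}, x^{4} e^{x} \cos{\left(t x \right)}, t^{2} x \sin{\left(t \right)} \sin{\left(t x \right)}]:  A = -2
Solving: A = -2.
Check against the point condition:
  u(0, 0) = -2  ⟹  A = -2  ✓
Hence u(x, t) = - 2 \cos{\left(t x \right)}.

Answer: u(x, t) = - 2 \cos{\left(t x \right)}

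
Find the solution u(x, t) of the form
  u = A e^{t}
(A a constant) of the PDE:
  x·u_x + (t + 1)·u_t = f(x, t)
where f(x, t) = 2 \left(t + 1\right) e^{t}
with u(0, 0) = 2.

Answer: u(x, t) = 2 e^{t}

Derivation:
Substitute the ansatz u = A e^{t} into the left-hand side.
Derivatives of the ansatz:
  u_x = 0
  u_t = A e^{t}
Term by term:
  x·u_x = 0
  (t + 1)·u_t = A t e^{t} + A e^{t}
So the left-hand side equals
  A t e^{t} + A e^{t}
This must equal f(x, t) identically; expanded, f = 2 t e^{t} + 2 e^{t}.
Matching coefficients of the independent functions:
  [t e^{t}, e^{t}]:  A = 2
Solving: A = 2.
Check against the point condition:
  u(0, 0) = 2  ⟹  A = 2  ✓
Hence u(x, t) = 2 e^{t}.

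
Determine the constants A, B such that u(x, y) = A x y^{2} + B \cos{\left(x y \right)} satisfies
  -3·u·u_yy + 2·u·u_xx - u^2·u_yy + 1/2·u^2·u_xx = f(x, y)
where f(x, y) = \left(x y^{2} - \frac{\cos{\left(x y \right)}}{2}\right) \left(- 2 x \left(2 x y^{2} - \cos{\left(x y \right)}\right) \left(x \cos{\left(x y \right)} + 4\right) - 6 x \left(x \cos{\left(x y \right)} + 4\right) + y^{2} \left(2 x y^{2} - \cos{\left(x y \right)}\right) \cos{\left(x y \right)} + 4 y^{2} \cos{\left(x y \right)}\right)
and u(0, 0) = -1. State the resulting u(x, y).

Substitute the ansatz u = A x y^{2} + B \cos{\left(x y \right)} into the left-hand side.
Derivatives of the ansatz:
  u_yy = 2 A x - B x^{2} \cos{\left(x y \right)}
  u_xx = - B y^{2} \cos{\left(x y \right)}
Term by term:
  -3·u·u_yy = - 6 A^{2} x^{2} y^{2} + 3 A B x^{3} y^{2} \cos{\left(x y \right)} - 6 A B x \cos{\left(x y \right)} + 3 B^{2} x^{2} \cos^{2}{\left(x y \right)}
  2·u·u_xx = - 2 A B x y^{4} \cos{\left(x y \right)} - 2 B^{2} y^{2} \cos^{2}{\left(x y \right)}
  -u^2·u_yy = - 2 A^{3} x^{3} y^{4} + A^{2} B x^{4} y^{4} \cos{\left(x y \right)} - 4 A^{2} B x^{2} y^{2} \cos{\left(x y \right)} + 2 A B^{2} x^{3} y^{2} \cos^{2}{\left(x y \right)} - 2 A B^{2} x \cos^{2}{\left(x y \right)} + B^{3} x^{2} \cos^{3}{\left(x y \right)}
  1/2·u^2·u_xx = - \frac{A^{2} B x^{2} y^{6} \cos{\left(x y \right)}}{2} - A B^{2} x y^{4} \cos^{2}{\left(x y \right)} - \frac{B^{3} y^{2} \cos^{3}{\left(x y \right)}}{2}
So the left-hand side equals
  - 2 A^{3} x^{3} y^{4} + A^{2} B x^{4} y^{4} \cos{\left(x y \right)} - \frac{A^{2} B x^{2} y^{6} \cos{\left(x y \right)}}{2} - 4 A^{2} B x^{2} y^{2} \cos{\left(x y \right)} - 6 A^{2} x^{2} y^{2} + 2 A B^{2} x^{3} y^{2} \cos^{2}{\left(x y \right)} - A B^{2} x y^{4} \cos^{2}{\left(x y \right)} - 2 A B^{2} x \cos^{2}{\left(x y \right)} + 3 A B x^{3} y^{2} \cos{\left(x y \right)} - 2 A B x y^{4} \cos{\left(x y \right)} - 6 A B x \cos{\left(x y \right)} + B^{3} x^{2} \cos^{3}{\left(x y \right)} - \frac{B^{3} y^{2} \cos^{3}{\left(x y \right)}}{2} + 3 B^{2} x^{2} \cos^{2}{\left(x y \right)} - 2 B^{2} y^{2} \cos^{2}{\left(x y \right)}
This must equal f(x, y) identically; expanded, f = - 4 x^{4} y^{4} \cos{\left(x y \right)} - 16 x^{3} y^{4} + 4 x^{3} y^{2} \cos^{2}{\left(x y \right)} - 6 x^{3} y^{2} \cos{\left(x y \right)} + 2 x^{2} y^{6} \cos{\left(x y \right)} + 16 x^{2} y^{2} \cos{\left(x y \right)} - 24 x^{2} y^{2} - x^{2} \cos^{3}{\left(x y \right)} + 3 x^{2} \cos^{2}{\left(x y \right)} - 2 x y^{4} \cos^{2}{\left(x y \right)} + 4 x y^{4} \cos{\left(x y \right)} - 4 x \cos^{2}{\left(x y \right)} + 12 x \cos{\left(x y \right)} + \frac{y^{2} \cos^{3}{\left(x y \right)}}{2} - 2 y^{2} \cos^{2}{\left(x y \right)}.
Matching coefficients of the independent functions:
(each divided by its leading coefficient; functions giving the same equation are listed together)
  [x \cos{\left(x y \right)}, x y^{4} \cos{\left(x y \right)}, x^{3} y^{2} \cos{\left(x y \right)}]:  A B + 2 = 0
  [x \cos^{2}{\left(x y \right)}, x y^{4} \cos^{2}{\left(x y \right)}, x^{3} y^{2} \cos^{2}{\left(x y \right)}]:  A B^{2} - 2 = 0
  [x^{2} y^{2}]:  A^{2} - 4 = 0
  [x^{2} \cos^{2}{\left(x y \right)}, y^{2} \cos^{2}{\left(x y \right)}]:  B^{2} - 1 = 0
  [x^{2} \cos^{3}{\left(x y \right)}, y^{2} \cos^{3}{\left(x y \right)}]:  B^{3} + 1 = 0
  [x^{3} y^{4}]:  A^{3} - 8 = 0
  [x^{2} y^{2} \cos{\left(x y \right)}, x^{2} y^{6} \cos{\left(x y \right)}, x^{4} y^{4} \cos{\left(x y \right)}]:  A^{2} B + 4 = 0
Solving: A = 2, B = -1.
Check against the point condition:
  u(0, 0) = -1  ⟹  B = -1  ✓
Hence u(x, y) = 2 x y^{2} - \cos{\left(x y \right)}.

Answer: u(x, y) = 2 x y^{2} - \cos{\left(x y \right)}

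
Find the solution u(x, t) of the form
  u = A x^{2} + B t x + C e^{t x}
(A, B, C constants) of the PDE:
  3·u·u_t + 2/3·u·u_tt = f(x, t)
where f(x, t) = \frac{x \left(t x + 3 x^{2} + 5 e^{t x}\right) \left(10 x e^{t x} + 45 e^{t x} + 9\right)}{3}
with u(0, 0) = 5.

Answer: u(x, t) = t x + 3 x^{2} + 5 e^{t x}

Derivation:
Substitute the ansatz u = A x^{2} + B t x + C e^{t x} into the left-hand side.
Derivatives of the ansatz:
  u_t = B x + C x e^{t x}
  u_tt = C x^{2} e^{t x}
Term by term:
  3·u·u_t = 3 A B x^{3} + 3 A C x^{3} e^{t x} + 3 B^{2} t x^{2} + 3 B C t x^{2} e^{t x} + 3 B C x e^{t x} + 3 C^{2} x e^{2 t x}
  2/3·u·u_tt = \frac{2 A C x^{4} e^{t x}}{3} + \frac{2 B C t x^{3} e^{t x}}{3} + \frac{2 C^{2} x^{2} e^{2 t x}}{3}
So the left-hand side equals
  3 A B x^{3} + \frac{2 A C x^{4} e^{t x}}{3} + 3 A C x^{3} e^{t x} + 3 B^{2} t x^{2} + \frac{2 B C t x^{3} e^{t x}}{3} + 3 B C t x^{2} e^{t x} + 3 B C x e^{t x} + \frac{2 C^{2} x^{2} e^{2 t x}}{3} + 3 C^{2} x e^{2 t x}
This must equal f(x, t) identically; expanded, f = \frac{10 t x^{3} e^{t x}}{3} + 15 t x^{2} e^{t x} + 3 t x^{2} + 10 x^{4} e^{t x} + 45 x^{3} e^{t x} + 9 x^{3} + \frac{50 x^{2} e^{2 t x}}{3} + 75 x e^{2 t x} + 15 x e^{t x}.
Matching coefficients of the independent functions:
  [x^{3}]:  3 A B = 9
  [t x^{2}]:  3 B^{2} = 3
  [x e^{t x}, t x^{2} e^{t x}]:  3 B C = 15
  [x e^{2 t x}]:  3 C^{2} = 75
  [x^{2} e^{2 t x}]:  \frac{2 C^{2}}{3} = \frac{50}{3}
  [x^{3} e^{t x}]:  3 A C = 45
  [x^{4} e^{t x}]:  \frac{2 A C}{3} = 10
  [t x^{3} e^{t x}]:  \frac{2 B C}{3} = \frac{10}{3}
These equations allow (A, B, C) = (-3, -1, -5) or (3, 1, 5).
Impose the point condition(s):
  u(0, 0) = 5  ⟹  C = 5
Only A = 3, B = 1, C = 5 satisfies everything.
Hence u(x, t) = t x + 3 x^{2} + 5 e^{t x}.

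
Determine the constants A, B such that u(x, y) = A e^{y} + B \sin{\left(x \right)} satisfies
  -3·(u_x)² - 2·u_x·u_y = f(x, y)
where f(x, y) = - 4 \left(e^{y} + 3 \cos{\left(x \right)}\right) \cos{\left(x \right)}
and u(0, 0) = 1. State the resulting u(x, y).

Substitute the ansatz u = A e^{y} + B \sin{\left(x \right)} into the left-hand side.
Derivatives of the ansatz:
  u_x = B \cos{\left(x \right)}
  u_y = A e^{y}
Term by term:
  -3·(u_x)² = - 3 B^{2} \cos^{2}{\left(x \right)}
  -2·u_x·u_y = - 2 A B e^{y} \cos{\left(x \right)}
So the left-hand side equals
  - 2 A B e^{y} \cos{\left(x \right)} - 3 B^{2} \cos^{2}{\left(x \right)}
This must equal f(x, y) identically; expanded, f = - 4 e^{y} \cos{\left(x \right)} - 12 \cos^{2}{\left(x \right)}.
Matching coefficients of the independent functions:
  [e^{y} \cos{\left(x \right)}]:  - 2 A B = -4
  [\cos^{2}{\left(x \right)}]:  - 3 B^{2} = -12
These equations allow (A, B) = (-1, -2) or (1, 2).
Impose the point condition(s):
  u(0, 0) = 1  ⟹  A = 1
Only A = 1, B = 2 satisfies everything.
Hence u(x, y) = e^{y} + 2 \sin{\left(x \right)}.

Answer: u(x, y) = e^{y} + 2 \sin{\left(x \right)}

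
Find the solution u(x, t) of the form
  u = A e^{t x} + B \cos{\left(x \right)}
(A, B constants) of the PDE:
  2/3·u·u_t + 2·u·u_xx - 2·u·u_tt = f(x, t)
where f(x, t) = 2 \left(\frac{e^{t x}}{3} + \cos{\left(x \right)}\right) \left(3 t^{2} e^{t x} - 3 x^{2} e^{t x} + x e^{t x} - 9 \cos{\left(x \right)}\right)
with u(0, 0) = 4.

Substitute the ansatz u = A e^{t x} + B \cos{\left(x \right)} into the left-hand side.
Derivatives of the ansatz:
  u_t = A x e^{t x}
  u_xx = A t^{2} e^{t x} - B \cos{\left(x \right)}
  u_tt = A x^{2} e^{t x}
Term by term:
  2/3·u·u_t = \frac{2 A^{2} x e^{2 t x}}{3} + \frac{2 A B x e^{t x} \cos{\left(x \right)}}{3}
  2·u·u_xx = 2 A^{2} t^{2} e^{2 t x} + 2 A B t^{2} e^{t x} \cos{\left(x \right)} - 2 A B e^{t x} \cos{\left(x \right)} - 2 B^{2} \cos^{2}{\left(x \right)}
  -2·u·u_tt = - 2 A^{2} x^{2} e^{2 t x} - 2 A B x^{2} e^{t x} \cos{\left(x \right)}
So the left-hand side equals
  2 A^{2} t^{2} e^{2 t x} - 2 A^{2} x^{2} e^{2 t x} + \frac{2 A^{2} x e^{2 t x}}{3} + 2 A B t^{2} e^{t x} \cos{\left(x \right)} - 2 A B x^{2} e^{t x} \cos{\left(x \right)} + \frac{2 A B x e^{t x} \cos{\left(x \right)}}{3} - 2 A B e^{t x} \cos{\left(x \right)} - 2 B^{2} \cos^{2}{\left(x \right)}
This must equal f(x, t) identically; expanded, f = 2 t^{2} e^{2 t x} + 6 t^{2} e^{t x} \cos{\left(x \right)} - 2 x^{2} e^{2 t x} - 6 x^{2} e^{t x} \cos{\left(x \right)} + \frac{2 x e^{2 t x}}{3} + 2 x e^{t x} \cos{\left(x \right)} - 6 e^{t x} \cos{\left(x \right)} - 18 \cos^{2}{\left(x \right)}.
Matching coefficients of the independent functions:
  [t^{2} e^{2 t x}]:  2 A^{2} = 2
  [x e^{2 t x}]:  \frac{2 A^{2}}{3} = \frac{2}{3}
  [x^{2} e^{2 t x}]:  - 2 A^{2} = -2
  [e^{t x} \cos{\left(x \right)}, x^{2} e^{t x} \cos{\left(x \right)}]:  - 2 A B = -6
  [t^{2} e^{t x} \cos{\left(x \right)}]:  2 A B = 6
  [x e^{t x} \cos{\left(x \right)}]:  \frac{2 A B}{3} = 2
  [\cos^{2}{\left(x \right)}]:  - 2 B^{2} = -18
These equations allow (A, B) = (-1, -3) or (1, 3).
Impose the point condition(s):
  u(0, 0) = 4  ⟹  A + B = 4
Only A = 1, B = 3 satisfies everything.
Hence u(x, t) = e^{t x} + 3 \cos{\left(x \right)}.

Answer: u(x, t) = e^{t x} + 3 \cos{\left(x \right)}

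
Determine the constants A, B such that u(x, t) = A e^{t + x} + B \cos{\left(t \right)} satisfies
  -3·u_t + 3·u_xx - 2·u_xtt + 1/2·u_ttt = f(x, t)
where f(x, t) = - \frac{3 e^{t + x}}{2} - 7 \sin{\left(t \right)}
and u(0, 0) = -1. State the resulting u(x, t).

Substitute the ansatz u = A e^{t + x} + B \cos{\left(t \right)} into the left-hand side.
Derivatives of the ansatz:
  u_t = A e^{t} e^{x} - B \sin{\left(t \right)}
  u_xx = A e^{t} e^{x}
  u_xtt = A e^{t} e^{x}
  u_ttt = A e^{t} e^{x} + B \sin{\left(t \right)}
Term by term:
  -3·u_t = - 3 A e^{t} e^{x} + 3 B \sin{\left(t \right)}
  3·u_xx = 3 A e^{t} e^{x}
  -2·u_xtt = - 2 A e^{t} e^{x}
  1/2·u_ttt = \frac{A e^{t} e^{x}}{2} + \frac{B \sin{\left(t \right)}}{2}
So the left-hand side equals
  - \frac{3 A e^{t} e^{x}}{2} + \frac{7 B \sin{\left(t \right)}}{2}
This must equal f(x, t) identically; expanded, f = - \frac{3 e^{t} e^{x}}{2} - 7 \sin{\left(t \right)}.
Matching coefficients of the independent functions:
  [e^{t} e^{x}]:  - \frac{3 A}{2} = - \frac{3}{2}
  [\sin{\left(t \right)}]:  \frac{7 B}{2} = -7
Solving: A = 1, B = -2.
Check against the point condition:
  u(0, 0) = -1  ⟹  A + B = -1  ✓
Hence u(x, t) = e^{t + x} - 2 \cos{\left(t \right)}.

Answer: u(x, t) = e^{t + x} - 2 \cos{\left(t \right)}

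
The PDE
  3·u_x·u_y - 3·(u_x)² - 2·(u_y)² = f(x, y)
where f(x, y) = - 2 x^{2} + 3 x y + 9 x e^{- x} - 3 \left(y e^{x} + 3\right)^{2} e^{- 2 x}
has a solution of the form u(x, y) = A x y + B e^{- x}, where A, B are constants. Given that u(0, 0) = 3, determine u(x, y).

Answer: u(x, y) = - x y + 3 e^{- x}

Derivation:
Substitute the ansatz u = A x y + B e^{- x} into the left-hand side.
Derivatives of the ansatz:
  u_x = A y - B e^{- x}
  u_y = A x
Term by term:
  3·u_x·u_y = 3 A^{2} x y - 3 A B x e^{- x}
  -3·(u_x)² = - 3 A^{2} y^{2} + 6 A B y e^{- x} - 3 B^{2} e^{- 2 x}
  -2·(u_y)² = - 2 A^{2} x^{2}
So the left-hand side equals
  - 2 A^{2} x^{2} + 3 A^{2} x y - 3 A^{2} y^{2} - 3 A B x e^{- x} + 6 A B y e^{- x} - 3 B^{2} e^{- 2 x}
This must equal f(x, y) identically; expanded, f = - 2 x^{2} + 3 x y + 9 x e^{- x} - 3 y^{2} - 18 y e^{- x} - 27 e^{- 2 x}.
Matching coefficients of the independent functions:
  [x^{2}]:  - 2 A^{2} = -2
  [y^{2}]:  - 3 A^{2} = -3
  [x y]:  3 A^{2} = 3
  [x e^{- x}]:  - 3 A B = 9
  [y e^{- x}]:  6 A B = -18
  [e^{- 2 x}]:  - 3 B^{2} = -27
These equations allow (A, B) = (-1, 3) or (1, -3).
Impose the point condition(s):
  u(0, 0) = 3  ⟹  B = 3
Only A = -1, B = 3 satisfies everything.
Hence u(x, y) = - x y + 3 e^{- x}.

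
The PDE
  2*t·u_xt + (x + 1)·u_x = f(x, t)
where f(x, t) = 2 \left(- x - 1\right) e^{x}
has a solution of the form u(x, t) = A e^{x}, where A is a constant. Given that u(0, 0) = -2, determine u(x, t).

Substitute the ansatz u = A e^{x} into the left-hand side.
Derivatives of the ansatz:
  u_xt = 0
  u_x = A e^{x}
Term by term:
  2*t·u_xt = 0
  (x + 1)·u_x = A x e^{x} + A e^{x}
So the left-hand side equals
  A x e^{x} + A e^{x}
This must equal f(x, t) identically; expanded, f = - 2 x e^{x} - 2 e^{x}.
Matching coefficients of the independent functions:
  [x e^{x}, e^{x}]:  A = -2
Solving: A = -2.
Check against the point condition:
  u(0, 0) = -2  ⟹  A = -2  ✓
Hence u(x, t) = - 2 e^{x}.

Answer: u(x, t) = - 2 e^{x}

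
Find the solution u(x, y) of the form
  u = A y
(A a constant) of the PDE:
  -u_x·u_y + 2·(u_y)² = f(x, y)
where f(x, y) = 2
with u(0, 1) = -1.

Answer: u(x, y) = - y

Derivation:
Substitute the ansatz u = A y into the left-hand side.
Derivatives of the ansatz:
  u_x = 0
  u_y = A
Term by term:
  -u_x·u_y = 0
  2·(u_y)² = 2 A^{2}
So the left-hand side equals
  2 A^{2}
This must equal f(x, y) = 2 identically.
Matching coefficients of the independent functions:
  [constant term]:  2 A^{2} = 2
These equations allow (A) = (-1) or (1).
Impose the point condition(s):
  u(0, 1) = -1  ⟹  A = -1
Only A = -1 satisfies everything.
Hence u(x, y) = - y.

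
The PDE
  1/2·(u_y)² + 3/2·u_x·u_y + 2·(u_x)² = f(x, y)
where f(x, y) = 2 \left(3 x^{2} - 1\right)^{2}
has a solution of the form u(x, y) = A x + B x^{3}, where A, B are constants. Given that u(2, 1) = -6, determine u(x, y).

Substitute the ansatz u = A x + B x^{3} into the left-hand side.
Derivatives of the ansatz:
  u_y = 0
  u_x = A + 3 B x^{2}
Term by term:
  1/2·(u_y)² = 0
  3/2·u_x·u_y = 0
  2·(u_x)² = 2 A^{2} + 12 A B x^{2} + 18 B^{2} x^{4}
So the left-hand side equals
  2 A^{2} + 12 A B x^{2} + 18 B^{2} x^{4}
This must equal f(x, y) identically; expanded, f = 18 x^{4} - 12 x^{2} + 2.
Matching coefficients of the independent functions:
  [constant term]:  2 A^{2} = 2
  [x^{2}]:  12 A B = -12
  [x^{4}]:  18 B^{2} = 18
These equations allow (A, B) = (-1, 1) or (1, -1).
Impose the point condition(s):
  u(2, 1) = -6  ⟹  2 A + 8 B = -6
Only A = 1, B = -1 satisfies everything.
Hence u(x, y) = - x^{3} + x.

Answer: u(x, y) = - x^{3} + x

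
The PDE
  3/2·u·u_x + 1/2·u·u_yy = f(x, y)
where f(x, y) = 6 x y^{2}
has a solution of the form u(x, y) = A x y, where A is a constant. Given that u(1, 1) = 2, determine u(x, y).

Answer: u(x, y) = 2 x y

Derivation:
Substitute the ansatz u = A x y into the left-hand side.
Derivatives of the ansatz:
  u_x = A y
  u_yy = 0
Term by term:
  3/2·u·u_x = \frac{3 A^{2} x y^{2}}{2}
  1/2·u·u_yy = 0
So the left-hand side equals
  \frac{3 A^{2} x y^{2}}{2}
This must equal f(x, y) = 6 x y^{2} identically.
Matching coefficients of the independent functions:
  [x y^{2}]:  \frac{3 A^{2}}{2} = 6
These equations allow (A) = (-2) or (2).
Impose the point condition(s):
  u(1, 1) = 2  ⟹  A = 2
Only A = 2 satisfies everything.
Hence u(x, y) = 2 x y.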